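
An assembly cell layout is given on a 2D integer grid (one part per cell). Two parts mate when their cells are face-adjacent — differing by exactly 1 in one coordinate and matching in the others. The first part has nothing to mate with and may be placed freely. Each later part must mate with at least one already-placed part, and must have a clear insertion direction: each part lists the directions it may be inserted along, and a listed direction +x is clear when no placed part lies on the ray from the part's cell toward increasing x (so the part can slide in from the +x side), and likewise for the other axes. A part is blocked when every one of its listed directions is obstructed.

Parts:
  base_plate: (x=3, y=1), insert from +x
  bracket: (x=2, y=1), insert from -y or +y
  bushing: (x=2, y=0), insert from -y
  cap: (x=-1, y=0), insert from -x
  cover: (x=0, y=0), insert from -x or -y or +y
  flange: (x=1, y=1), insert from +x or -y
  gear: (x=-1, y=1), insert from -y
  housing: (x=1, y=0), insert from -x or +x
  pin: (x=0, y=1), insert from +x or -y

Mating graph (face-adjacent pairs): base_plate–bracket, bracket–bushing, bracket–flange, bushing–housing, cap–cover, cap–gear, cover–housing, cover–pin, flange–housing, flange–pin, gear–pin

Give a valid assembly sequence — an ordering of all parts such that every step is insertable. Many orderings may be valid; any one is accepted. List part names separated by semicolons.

1. base_plate@(3, 1) [+x clear] — {base_plate}
2. bracket@(2, 1) [-y clear] — {base_plate, bracket}
3. bushing@(2, 0) [-y clear] — {base_plate, bracket, bushing}
4. flange@(1, 1) [-y clear] — {base_plate, bracket, bushing, flange}
5. housing@(1, 0) [-x clear] — {base_plate, bracket, bushing, flange, housing}
6. pin@(0, 1) [-y clear] — {base_plate, bracket, bushing, flange, housing, pin}
7. gear@(-1, 1) [-y clear] — {base_plate, bracket, bushing, flange, gear, housing, pin}
8. cap@(-1, 0) [-x clear] — {base_plate, bracket, bushing, cap, flange, gear, housing, pin}
9. cover@(0, 0) [-y clear] — {base_plate, bracket, bushing, cap, cover, flange, gear, housing, pin}

base_plate; bracket; bushing; flange; housing; pin; gear; cap; cover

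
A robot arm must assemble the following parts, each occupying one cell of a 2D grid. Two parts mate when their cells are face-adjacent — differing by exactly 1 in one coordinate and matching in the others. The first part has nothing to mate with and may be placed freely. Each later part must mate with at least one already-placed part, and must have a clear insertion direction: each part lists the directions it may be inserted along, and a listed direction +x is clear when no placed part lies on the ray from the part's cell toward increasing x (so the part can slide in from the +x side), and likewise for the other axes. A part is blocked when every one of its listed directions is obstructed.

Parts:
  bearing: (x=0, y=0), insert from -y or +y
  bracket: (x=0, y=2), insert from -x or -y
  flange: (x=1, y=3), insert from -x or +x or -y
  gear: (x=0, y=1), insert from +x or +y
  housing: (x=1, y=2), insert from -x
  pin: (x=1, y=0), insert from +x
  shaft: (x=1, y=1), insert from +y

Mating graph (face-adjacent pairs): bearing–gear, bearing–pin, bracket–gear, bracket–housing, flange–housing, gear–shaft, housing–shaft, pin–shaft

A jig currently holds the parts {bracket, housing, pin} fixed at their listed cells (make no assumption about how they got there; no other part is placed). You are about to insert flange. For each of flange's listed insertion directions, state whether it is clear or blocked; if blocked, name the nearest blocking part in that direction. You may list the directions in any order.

+x: clear; -x: clear; -y: blocked by housing

-x: ray from flange(1, 3) has no placed part ⇒ clear
+x: ray from flange(1, 3) has no placed part ⇒ clear
-y: nearest on ray is housing@(1, 2) ⇒ blocked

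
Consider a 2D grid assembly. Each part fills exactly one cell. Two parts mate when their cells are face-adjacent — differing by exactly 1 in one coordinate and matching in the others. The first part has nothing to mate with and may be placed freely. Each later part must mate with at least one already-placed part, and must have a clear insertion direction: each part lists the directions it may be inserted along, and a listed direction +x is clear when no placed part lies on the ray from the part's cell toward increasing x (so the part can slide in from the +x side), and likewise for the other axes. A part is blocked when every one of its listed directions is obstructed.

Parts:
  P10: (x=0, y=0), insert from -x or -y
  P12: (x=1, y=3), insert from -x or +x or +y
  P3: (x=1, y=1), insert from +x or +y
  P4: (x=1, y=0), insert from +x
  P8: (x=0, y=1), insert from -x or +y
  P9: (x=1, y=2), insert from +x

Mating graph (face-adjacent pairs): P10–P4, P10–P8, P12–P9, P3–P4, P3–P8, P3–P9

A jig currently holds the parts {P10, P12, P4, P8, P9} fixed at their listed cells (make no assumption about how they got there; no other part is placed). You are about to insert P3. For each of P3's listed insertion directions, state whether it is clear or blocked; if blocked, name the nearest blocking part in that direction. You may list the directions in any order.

+x: ray from P3(1, 1) has no placed part ⇒ clear
+y: nearest on ray is P9@(1, 2) ⇒ blocked

+x: clear; +y: blocked by P9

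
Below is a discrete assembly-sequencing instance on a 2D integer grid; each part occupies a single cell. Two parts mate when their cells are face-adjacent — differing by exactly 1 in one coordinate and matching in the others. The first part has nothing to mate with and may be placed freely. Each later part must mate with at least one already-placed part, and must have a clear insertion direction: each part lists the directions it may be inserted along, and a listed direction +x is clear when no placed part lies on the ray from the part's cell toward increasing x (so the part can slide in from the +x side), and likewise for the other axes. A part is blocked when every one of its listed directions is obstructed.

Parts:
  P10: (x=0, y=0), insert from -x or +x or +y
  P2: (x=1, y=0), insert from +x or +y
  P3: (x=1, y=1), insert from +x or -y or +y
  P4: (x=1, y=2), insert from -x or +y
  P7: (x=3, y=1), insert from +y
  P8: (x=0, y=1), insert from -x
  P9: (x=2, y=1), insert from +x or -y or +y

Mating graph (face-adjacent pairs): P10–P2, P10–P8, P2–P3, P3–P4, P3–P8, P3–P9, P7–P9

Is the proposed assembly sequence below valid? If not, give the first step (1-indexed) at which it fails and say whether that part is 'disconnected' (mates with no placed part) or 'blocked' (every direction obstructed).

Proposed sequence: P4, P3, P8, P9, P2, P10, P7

1. P4@(1, 2) [-x clear] — {P4}
2. P3@(1, 1) [+x clear] — {P3, P4}
3. P8@(0, 1) [-x clear] — {P3, P4, P8}
4. P9@(2, 1) [+x clear] — {P3, P4, P8, P9}
5. P2@(1, 0) [+x clear] — {P2, P3, P4, P8, P9}
6. P10@(0, 0) [-x clear] — {P10, P2, P3, P4, P8, P9}
7. P7@(3, 1) [+y clear] — {P10, P2, P3, P4, P7, P8, P9}

Valid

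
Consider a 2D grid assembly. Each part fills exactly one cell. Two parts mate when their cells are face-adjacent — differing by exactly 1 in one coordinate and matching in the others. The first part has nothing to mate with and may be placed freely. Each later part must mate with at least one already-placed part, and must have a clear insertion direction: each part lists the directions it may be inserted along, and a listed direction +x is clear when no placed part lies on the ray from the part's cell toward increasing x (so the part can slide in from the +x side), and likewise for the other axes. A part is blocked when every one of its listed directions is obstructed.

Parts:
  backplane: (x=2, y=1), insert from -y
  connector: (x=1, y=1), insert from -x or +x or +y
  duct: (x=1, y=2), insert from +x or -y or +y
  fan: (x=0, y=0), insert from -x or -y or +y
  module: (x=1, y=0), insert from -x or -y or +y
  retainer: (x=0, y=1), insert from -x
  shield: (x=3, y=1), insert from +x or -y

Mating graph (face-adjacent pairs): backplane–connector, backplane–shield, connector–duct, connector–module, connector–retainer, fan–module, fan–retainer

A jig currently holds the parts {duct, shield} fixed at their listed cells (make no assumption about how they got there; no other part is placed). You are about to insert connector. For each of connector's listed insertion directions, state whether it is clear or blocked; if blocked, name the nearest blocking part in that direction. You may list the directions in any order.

-x: ray from connector(1, 1) has no placed part ⇒ clear
+x: nearest on ray is shield@(3, 1) ⇒ blocked
+y: nearest on ray is duct@(1, 2) ⇒ blocked

+x: blocked by shield; +y: blocked by duct; -x: clear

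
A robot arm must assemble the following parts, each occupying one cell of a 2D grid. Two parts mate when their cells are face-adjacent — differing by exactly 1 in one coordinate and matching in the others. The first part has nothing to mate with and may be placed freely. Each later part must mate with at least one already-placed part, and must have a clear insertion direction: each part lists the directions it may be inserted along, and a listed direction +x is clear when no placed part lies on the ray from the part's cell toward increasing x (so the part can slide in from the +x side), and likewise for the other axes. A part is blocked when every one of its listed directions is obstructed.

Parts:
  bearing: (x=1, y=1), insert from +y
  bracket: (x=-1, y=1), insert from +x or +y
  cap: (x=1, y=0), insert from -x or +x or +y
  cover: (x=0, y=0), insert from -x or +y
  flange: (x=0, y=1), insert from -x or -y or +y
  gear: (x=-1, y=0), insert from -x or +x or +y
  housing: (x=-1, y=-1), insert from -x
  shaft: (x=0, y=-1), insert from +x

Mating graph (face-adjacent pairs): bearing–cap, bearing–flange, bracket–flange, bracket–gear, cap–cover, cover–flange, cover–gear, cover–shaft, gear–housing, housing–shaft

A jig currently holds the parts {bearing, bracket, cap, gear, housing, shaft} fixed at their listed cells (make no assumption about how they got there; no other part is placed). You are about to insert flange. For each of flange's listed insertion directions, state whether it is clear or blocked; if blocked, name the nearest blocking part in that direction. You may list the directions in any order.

+y: clear; -x: blocked by bracket; -y: blocked by shaft

-x: nearest on ray is bracket@(-1, 1) ⇒ blocked
-y: nearest on ray is shaft@(0, -1) ⇒ blocked
+y: ray from flange(0, 1) has no placed part ⇒ clear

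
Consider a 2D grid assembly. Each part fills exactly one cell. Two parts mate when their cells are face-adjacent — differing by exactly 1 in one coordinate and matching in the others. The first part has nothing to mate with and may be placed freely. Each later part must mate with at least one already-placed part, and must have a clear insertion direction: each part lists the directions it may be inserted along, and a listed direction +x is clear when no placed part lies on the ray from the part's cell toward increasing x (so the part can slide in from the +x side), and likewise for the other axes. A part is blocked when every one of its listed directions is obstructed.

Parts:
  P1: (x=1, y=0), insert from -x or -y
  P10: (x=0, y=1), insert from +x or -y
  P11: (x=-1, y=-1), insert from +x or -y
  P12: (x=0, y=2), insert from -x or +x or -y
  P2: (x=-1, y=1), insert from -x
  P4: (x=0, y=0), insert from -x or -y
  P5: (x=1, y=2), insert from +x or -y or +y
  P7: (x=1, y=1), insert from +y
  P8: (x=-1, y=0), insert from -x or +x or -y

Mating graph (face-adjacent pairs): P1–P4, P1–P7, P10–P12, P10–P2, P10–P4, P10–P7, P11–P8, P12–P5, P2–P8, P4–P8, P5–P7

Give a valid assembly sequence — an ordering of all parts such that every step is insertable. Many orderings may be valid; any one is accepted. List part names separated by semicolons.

1. P10@(0, 1) [+x clear] — {P10}
2. P12@(0, 2) [-x clear] — {P10, P12}
3. P2@(-1, 1) [-x clear] — {P10, P12, P2}
4. P8@(-1, 0) [-x clear] — {P10, P12, P2, P8}
5. P11@(-1, -1) [+x clear] — {P10, P11, P12, P2, P8}
6. P7@(1, 1) [+y clear] — {P10, P11, P12, P2, P7, P8}
7. P5@(1, 2) [+x clear] — {P10, P11, P12, P2, P5, P7, P8}
8. P4@(0, 0) [-y clear] — {P10, P11, P12, P2, P4, P5, P7, P8}
9. P1@(1, 0) [-y clear] — {P1, P10, P11, P12, P2, P4, P5, P7, P8}

P10; P12; P2; P8; P11; P7; P5; P4; P1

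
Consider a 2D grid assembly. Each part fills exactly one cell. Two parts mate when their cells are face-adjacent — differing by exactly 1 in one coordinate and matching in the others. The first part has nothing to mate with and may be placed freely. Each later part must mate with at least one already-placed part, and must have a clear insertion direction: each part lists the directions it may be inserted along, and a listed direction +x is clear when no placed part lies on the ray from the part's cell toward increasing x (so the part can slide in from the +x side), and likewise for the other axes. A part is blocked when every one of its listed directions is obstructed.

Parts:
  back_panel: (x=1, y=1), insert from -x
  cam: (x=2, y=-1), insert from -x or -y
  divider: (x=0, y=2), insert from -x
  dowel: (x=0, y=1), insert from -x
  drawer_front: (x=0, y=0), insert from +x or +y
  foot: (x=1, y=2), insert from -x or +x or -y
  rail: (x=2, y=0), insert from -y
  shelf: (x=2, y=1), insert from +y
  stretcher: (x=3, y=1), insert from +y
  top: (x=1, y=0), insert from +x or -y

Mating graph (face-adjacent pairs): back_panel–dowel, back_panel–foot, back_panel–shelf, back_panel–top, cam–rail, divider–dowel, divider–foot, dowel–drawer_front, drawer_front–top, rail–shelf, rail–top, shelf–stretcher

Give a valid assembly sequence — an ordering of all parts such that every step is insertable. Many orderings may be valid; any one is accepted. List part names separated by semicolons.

1. drawer_front@(0, 0) [+x clear] — {drawer_front}
2. top@(1, 0) [+x clear] — {drawer_front, top}
3. rail@(2, 0) [-y clear] — {drawer_front, rail, top}
4. cam@(2, -1) [-x clear] — {cam, drawer_front, rail, top}
5. shelf@(2, 1) [+y clear] — {cam, drawer_front, rail, shelf, top}
6. stretcher@(3, 1) [+y clear] — {cam, drawer_front, rail, shelf, stretcher, top}
7. back_panel@(1, 1) [-x clear] — {back_panel, cam, drawer_front, rail, shelf, stretcher, top}
8. foot@(1, 2) [-x clear] — {back_panel, cam, drawer_front, foot, rail, shelf, stretcher, top}
9. divider@(0, 2) [-x clear] — {back_panel, cam, divider, drawer_front, foot, rail, shelf, stretcher, top}
10. dowel@(0, 1) [-x clear] — {back_panel, cam, divider, dowel, drawer_front, foot, rail, shelf, stretcher, top}

drawer_front; top; rail; cam; shelf; stretcher; back_panel; foot; divider; dowel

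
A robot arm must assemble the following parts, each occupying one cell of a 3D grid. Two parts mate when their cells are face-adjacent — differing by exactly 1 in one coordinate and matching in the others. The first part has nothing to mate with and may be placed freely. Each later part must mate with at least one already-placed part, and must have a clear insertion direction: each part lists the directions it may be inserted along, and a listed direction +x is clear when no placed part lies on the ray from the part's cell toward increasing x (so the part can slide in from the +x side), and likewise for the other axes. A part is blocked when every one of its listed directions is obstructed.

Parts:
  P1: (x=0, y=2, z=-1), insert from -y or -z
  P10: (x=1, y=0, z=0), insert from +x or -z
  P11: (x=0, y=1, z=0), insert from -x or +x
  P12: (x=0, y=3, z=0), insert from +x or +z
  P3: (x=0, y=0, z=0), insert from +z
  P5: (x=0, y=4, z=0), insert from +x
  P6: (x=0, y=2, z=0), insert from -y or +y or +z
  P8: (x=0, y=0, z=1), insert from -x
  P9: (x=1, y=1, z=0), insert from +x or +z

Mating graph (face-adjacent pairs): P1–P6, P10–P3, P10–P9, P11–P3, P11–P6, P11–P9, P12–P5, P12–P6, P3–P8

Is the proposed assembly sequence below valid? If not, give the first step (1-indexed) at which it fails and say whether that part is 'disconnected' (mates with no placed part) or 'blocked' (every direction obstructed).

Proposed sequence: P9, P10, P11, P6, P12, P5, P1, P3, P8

Valid

1. P9@(1, 1, 0) [+x clear] — {P9}
2. P10@(1, 0, 0) [+x clear] — {P10, P9}
3. P11@(0, 1, 0) [-x clear] — {P10, P11, P9}
4. P6@(0, 2, 0) [+y clear] — {P10, P11, P6, P9}
5. P12@(0, 3, 0) [+x clear] — {P10, P11, P12, P6, P9}
6. P5@(0, 4, 0) [+x clear] — {P10, P11, P12, P5, P6, P9}
7. P1@(0, 2, -1) [-y clear] — {P1, P10, P11, P12, P5, P6, P9}
8. P3@(0, 0, 0) [+z clear] — {P1, P10, P11, P12, P3, P5, P6, P9}
9. P8@(0, 0, 1) [-x clear] — {P1, P10, P11, P12, P3, P5, P6, P8, P9}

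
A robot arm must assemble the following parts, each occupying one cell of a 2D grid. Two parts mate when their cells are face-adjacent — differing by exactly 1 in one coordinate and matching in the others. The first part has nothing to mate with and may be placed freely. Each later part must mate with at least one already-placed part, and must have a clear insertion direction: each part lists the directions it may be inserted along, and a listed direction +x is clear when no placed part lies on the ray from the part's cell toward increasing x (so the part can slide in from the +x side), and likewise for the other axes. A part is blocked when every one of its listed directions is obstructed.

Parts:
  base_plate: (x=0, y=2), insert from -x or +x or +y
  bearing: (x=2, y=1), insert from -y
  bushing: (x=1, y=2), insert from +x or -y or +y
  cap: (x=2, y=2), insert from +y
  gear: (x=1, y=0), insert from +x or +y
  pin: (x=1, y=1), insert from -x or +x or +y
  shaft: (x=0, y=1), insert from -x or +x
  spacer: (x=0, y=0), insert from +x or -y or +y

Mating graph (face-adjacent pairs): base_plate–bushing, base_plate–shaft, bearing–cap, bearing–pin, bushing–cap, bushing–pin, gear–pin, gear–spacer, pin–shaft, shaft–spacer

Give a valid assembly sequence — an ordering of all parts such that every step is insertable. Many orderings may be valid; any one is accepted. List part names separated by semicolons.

1. shaft@(0, 1) [-x clear] — {shaft}
2. base_plate@(0, 2) [-x clear] — {base_plate, shaft}
3. pin@(1, 1) [+x clear] — {base_plate, pin, shaft}
4. bearing@(2, 1) [-y clear] — {base_plate, bearing, pin, shaft}
5. cap@(2, 2) [+y clear] — {base_plate, bearing, cap, pin, shaft}
6. spacer@(0, 0) [+x clear] — {base_plate, bearing, cap, pin, shaft, spacer}
7. gear@(1, 0) [+x clear] — {base_plate, bearing, cap, gear, pin, shaft, spacer}
8. bushing@(1, 2) [+y clear] — {base_plate, bearing, bushing, cap, gear, pin, shaft, spacer}

shaft; base_plate; pin; bearing; cap; spacer; gear; bushing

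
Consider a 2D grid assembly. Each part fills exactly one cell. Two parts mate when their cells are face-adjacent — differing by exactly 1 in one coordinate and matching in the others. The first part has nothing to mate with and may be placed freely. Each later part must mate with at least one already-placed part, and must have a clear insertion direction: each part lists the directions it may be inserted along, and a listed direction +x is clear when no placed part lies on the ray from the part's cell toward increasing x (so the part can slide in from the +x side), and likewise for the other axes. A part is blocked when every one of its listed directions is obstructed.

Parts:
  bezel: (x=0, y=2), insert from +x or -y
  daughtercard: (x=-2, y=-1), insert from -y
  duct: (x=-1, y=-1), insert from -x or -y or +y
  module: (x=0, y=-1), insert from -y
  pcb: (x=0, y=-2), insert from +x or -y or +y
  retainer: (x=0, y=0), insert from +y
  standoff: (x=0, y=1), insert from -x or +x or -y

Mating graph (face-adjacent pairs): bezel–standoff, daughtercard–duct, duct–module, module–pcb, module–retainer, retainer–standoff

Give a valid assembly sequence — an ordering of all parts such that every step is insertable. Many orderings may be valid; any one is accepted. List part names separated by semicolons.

1. daughtercard@(-2, -1) [-y clear] — {daughtercard}
2. duct@(-1, -1) [-y clear] — {daughtercard, duct}
3. module@(0, -1) [-y clear] — {daughtercard, duct, module}
4. pcb@(0, -2) [+x clear] — {daughtercard, duct, module, pcb}
5. retainer@(0, 0) [+y clear] — {daughtercard, duct, module, pcb, retainer}
6. standoff@(0, 1) [-x clear] — {daughtercard, duct, module, pcb, retainer, standoff}
7. bezel@(0, 2) [+x clear] — {bezel, daughtercard, duct, module, pcb, retainer, standoff}

daughtercard; duct; module; pcb; retainer; standoff; bezel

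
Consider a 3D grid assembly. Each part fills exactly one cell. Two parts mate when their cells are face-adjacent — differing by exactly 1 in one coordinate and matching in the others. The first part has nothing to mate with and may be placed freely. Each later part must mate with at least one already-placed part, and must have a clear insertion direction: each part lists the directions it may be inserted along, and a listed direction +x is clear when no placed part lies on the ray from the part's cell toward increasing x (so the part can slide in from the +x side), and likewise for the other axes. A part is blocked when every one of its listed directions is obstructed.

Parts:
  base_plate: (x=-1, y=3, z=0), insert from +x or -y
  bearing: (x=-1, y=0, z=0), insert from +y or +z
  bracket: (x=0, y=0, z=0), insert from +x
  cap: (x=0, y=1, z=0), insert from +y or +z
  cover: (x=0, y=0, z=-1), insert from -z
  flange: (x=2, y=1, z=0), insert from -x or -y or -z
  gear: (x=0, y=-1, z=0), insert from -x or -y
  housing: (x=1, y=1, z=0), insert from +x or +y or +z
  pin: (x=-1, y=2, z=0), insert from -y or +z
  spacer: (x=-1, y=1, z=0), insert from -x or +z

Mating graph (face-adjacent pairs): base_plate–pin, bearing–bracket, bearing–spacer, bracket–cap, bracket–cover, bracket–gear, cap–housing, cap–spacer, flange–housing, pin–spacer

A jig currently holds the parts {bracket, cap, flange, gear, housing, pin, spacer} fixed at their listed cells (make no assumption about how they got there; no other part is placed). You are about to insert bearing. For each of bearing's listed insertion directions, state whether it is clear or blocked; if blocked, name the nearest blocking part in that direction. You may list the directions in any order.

+y: blocked by spacer; +z: clear

+y: nearest on ray is spacer@(-1, 1, 0) ⇒ blocked
+z: ray from bearing(-1, 0, 0) has no placed part ⇒ clear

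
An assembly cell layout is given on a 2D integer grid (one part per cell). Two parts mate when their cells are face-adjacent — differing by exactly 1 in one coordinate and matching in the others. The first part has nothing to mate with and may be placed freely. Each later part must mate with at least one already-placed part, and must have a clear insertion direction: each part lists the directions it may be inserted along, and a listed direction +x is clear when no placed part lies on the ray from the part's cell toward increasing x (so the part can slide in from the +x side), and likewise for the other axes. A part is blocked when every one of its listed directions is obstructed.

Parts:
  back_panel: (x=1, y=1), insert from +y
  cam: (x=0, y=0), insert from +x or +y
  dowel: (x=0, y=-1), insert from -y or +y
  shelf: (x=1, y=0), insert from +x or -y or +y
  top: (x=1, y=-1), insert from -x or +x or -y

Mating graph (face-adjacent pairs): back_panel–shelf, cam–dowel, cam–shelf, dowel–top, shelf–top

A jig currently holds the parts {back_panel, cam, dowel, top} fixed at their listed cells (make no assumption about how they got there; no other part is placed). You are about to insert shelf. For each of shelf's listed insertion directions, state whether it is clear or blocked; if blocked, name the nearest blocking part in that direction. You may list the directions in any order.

+x: ray from shelf(1, 0) has no placed part ⇒ clear
-y: nearest on ray is top@(1, -1) ⇒ blocked
+y: nearest on ray is back_panel@(1, 1) ⇒ blocked

+x: clear; +y: blocked by back_panel; -y: blocked by top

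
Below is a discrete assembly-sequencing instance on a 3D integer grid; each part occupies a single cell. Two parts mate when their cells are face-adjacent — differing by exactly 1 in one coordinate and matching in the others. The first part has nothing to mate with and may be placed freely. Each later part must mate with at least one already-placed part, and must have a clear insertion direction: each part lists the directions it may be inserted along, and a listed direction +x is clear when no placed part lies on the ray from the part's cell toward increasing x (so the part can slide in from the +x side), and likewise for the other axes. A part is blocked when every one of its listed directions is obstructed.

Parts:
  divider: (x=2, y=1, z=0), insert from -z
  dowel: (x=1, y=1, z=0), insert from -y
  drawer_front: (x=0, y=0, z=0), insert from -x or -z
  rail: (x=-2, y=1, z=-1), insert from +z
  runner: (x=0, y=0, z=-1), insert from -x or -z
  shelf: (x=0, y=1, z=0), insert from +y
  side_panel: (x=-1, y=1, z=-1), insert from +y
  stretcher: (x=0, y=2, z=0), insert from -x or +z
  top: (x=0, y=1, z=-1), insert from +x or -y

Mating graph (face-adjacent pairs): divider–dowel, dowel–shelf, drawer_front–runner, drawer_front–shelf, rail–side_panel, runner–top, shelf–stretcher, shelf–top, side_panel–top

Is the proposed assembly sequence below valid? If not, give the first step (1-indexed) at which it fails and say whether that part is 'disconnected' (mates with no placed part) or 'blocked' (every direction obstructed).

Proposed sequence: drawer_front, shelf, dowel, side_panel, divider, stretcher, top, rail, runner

1. drawer_front@(0, 0, 0) [-x clear] — {drawer_front}
2. shelf@(0, 1, 0) [+y clear] — {drawer_front, shelf}
3. dowel@(1, 1, 0) [-y clear] — {dowel, drawer_front, shelf}
4. side_panel@(-1, 1, -1) — no placed neighbour ⇒ disconnected

Invalid at step 4 (disconnected)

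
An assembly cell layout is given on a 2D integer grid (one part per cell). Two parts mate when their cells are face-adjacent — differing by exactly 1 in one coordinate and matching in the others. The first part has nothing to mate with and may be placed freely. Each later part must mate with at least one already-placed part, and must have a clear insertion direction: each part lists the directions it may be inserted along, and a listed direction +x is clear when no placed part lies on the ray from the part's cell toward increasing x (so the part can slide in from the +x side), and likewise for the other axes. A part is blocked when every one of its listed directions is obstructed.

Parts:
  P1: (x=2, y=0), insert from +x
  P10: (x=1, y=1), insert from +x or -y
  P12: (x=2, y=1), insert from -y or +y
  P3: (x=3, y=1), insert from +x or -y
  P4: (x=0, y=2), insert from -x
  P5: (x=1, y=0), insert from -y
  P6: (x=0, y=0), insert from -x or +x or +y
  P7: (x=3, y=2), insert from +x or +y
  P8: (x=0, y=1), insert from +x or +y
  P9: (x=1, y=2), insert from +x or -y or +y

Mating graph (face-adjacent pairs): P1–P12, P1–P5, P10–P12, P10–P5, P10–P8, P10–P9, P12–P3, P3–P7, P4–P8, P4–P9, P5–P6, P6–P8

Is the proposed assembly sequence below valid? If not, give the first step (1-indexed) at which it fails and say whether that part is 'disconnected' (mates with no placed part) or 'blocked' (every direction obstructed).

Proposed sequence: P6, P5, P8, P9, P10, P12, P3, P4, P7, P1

Invalid at step 4 (disconnected)

1. P6@(0, 0) [-x clear] — {P6}
2. P5@(1, 0) [-y clear] — {P5, P6}
3. P8@(0, 1) [+x clear] — {P5, P6, P8}
4. P9@(1, 2) — no placed neighbour ⇒ disconnected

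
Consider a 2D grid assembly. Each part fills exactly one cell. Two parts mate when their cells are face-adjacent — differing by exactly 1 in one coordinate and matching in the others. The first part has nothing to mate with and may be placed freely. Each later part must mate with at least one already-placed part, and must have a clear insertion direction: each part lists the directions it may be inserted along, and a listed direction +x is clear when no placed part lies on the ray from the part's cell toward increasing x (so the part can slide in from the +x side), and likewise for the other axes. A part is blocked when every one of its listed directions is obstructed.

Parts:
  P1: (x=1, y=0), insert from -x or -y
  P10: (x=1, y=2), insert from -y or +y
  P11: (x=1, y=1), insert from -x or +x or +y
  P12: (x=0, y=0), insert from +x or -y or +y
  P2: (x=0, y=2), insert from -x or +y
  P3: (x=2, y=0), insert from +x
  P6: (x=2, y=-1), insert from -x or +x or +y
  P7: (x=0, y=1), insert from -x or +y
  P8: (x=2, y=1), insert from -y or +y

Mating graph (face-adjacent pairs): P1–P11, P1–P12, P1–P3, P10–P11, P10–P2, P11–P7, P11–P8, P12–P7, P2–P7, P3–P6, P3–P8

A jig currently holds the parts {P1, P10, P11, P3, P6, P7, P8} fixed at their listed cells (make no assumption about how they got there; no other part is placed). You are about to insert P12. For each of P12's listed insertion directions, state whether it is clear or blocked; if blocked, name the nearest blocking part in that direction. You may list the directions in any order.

+x: nearest on ray is P1@(1, 0) ⇒ blocked
-y: ray from P12(0, 0) has no placed part ⇒ clear
+y: nearest on ray is P7@(0, 1) ⇒ blocked

+x: blocked by P1; +y: blocked by P7; -y: clear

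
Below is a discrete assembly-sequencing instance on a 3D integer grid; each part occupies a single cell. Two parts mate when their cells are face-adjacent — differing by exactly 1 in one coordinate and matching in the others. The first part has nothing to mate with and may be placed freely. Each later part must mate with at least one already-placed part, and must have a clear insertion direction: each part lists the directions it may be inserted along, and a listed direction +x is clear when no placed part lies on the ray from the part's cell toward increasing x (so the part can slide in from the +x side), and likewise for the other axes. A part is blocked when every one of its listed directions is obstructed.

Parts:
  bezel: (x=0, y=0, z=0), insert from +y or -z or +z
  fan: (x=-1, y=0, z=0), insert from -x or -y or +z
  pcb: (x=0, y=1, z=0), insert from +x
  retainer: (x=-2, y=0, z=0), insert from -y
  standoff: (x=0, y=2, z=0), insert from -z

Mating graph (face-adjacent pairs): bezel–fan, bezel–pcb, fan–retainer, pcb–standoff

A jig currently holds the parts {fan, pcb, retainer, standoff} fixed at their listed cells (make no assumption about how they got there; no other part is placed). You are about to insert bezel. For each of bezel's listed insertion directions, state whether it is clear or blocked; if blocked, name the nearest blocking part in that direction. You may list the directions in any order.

+y: blocked by pcb; +z: clear; -z: clear

+y: nearest on ray is pcb@(0, 1, 0) ⇒ blocked
-z: ray from bezel(0, 0, 0) has no placed part ⇒ clear
+z: ray from bezel(0, 0, 0) has no placed part ⇒ clear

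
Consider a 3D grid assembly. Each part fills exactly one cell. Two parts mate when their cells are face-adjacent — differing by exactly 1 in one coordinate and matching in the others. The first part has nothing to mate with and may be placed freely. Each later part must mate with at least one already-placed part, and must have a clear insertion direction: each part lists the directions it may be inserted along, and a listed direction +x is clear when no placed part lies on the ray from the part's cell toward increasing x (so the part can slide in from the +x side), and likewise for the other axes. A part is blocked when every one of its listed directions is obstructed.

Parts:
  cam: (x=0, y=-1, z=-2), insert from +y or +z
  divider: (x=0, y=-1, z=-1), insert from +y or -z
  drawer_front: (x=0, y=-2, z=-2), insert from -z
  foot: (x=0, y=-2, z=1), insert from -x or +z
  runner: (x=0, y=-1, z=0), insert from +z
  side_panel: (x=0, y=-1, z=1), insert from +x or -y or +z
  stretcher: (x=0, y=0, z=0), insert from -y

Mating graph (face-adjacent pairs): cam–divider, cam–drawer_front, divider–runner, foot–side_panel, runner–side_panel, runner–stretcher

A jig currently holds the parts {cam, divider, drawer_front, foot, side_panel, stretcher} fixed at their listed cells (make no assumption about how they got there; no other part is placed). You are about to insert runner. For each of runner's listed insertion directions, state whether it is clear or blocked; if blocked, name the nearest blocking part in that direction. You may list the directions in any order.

+z: nearest on ray is side_panel@(0, -1, 1) ⇒ blocked

+z: blocked by side_panel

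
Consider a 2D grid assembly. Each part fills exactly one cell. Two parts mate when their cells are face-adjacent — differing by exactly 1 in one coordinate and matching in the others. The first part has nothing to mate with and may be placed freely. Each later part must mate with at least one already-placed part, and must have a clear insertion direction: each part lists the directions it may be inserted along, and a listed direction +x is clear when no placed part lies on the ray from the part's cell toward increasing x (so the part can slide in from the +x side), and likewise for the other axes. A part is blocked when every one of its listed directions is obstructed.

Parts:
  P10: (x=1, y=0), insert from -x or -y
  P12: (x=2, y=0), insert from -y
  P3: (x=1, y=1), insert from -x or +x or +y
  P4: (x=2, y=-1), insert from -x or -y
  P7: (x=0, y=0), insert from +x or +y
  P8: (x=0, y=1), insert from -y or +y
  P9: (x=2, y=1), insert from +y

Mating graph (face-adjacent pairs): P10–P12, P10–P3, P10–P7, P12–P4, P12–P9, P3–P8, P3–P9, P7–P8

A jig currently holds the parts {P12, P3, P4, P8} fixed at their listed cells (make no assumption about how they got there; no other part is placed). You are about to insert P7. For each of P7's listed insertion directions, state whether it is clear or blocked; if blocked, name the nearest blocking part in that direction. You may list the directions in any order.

+x: nearest on ray is P12@(2, 0) ⇒ blocked
+y: nearest on ray is P8@(0, 1) ⇒ blocked

+x: blocked by P12; +y: blocked by P8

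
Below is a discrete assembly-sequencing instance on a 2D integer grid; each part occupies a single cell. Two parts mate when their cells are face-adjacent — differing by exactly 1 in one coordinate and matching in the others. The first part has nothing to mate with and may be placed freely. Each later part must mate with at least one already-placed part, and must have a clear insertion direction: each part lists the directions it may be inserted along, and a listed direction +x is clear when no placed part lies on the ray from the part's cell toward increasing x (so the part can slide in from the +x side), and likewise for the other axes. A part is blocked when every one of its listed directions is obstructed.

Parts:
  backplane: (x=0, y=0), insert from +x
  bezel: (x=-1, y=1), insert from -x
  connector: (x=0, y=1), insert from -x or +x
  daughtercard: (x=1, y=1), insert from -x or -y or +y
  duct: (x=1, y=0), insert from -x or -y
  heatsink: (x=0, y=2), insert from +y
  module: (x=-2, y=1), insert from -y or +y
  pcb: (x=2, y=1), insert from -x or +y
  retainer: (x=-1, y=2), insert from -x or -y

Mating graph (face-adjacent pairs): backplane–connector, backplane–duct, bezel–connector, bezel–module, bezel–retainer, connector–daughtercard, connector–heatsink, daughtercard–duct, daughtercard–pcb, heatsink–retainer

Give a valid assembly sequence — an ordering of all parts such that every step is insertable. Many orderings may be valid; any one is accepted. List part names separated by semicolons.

connector; bezel; module; heatsink; backplane; duct; retainer; daughtercard; pcb

1. connector@(0, 1) [-x clear] — {connector}
2. bezel@(-1, 1) [-x clear] — {bezel, connector}
3. module@(-2, 1) [-y clear] — {bezel, connector, module}
4. heatsink@(0, 2) [+y clear] — {bezel, connector, heatsink, module}
5. backplane@(0, 0) [+x clear] — {backplane, bezel, connector, heatsink, module}
6. duct@(1, 0) [-y clear] — {backplane, bezel, connector, duct, heatsink, module}
7. retainer@(-1, 2) [-x clear] — {backplane, bezel, connector, duct, heatsink, module, retainer}
8. daughtercard@(1, 1) [+y clear] — {backplane, bezel, connector, daughtercard, duct, heatsink, module, retainer}
9. pcb@(2, 1) [+y clear] — {backplane, bezel, connector, daughtercard, duct, heatsink, module, pcb, retainer}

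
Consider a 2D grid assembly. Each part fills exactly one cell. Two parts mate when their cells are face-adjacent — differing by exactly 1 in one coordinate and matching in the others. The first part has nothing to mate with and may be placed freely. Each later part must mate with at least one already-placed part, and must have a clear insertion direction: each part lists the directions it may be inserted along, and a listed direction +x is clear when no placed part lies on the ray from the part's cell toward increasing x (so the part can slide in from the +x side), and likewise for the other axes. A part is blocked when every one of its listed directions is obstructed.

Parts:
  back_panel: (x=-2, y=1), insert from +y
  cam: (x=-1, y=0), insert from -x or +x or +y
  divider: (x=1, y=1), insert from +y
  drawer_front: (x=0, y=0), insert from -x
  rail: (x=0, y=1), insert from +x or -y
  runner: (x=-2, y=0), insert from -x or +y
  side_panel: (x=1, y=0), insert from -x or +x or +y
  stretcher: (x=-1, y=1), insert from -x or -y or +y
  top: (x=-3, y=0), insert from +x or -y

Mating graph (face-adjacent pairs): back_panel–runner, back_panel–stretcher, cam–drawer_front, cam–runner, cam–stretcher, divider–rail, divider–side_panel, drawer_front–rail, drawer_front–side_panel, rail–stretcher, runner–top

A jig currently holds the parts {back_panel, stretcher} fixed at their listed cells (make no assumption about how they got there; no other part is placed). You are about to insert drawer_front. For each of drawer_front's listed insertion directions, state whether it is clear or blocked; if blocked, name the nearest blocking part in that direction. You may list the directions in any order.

-x: ray from drawer_front(0, 0) has no placed part ⇒ clear

-x: clear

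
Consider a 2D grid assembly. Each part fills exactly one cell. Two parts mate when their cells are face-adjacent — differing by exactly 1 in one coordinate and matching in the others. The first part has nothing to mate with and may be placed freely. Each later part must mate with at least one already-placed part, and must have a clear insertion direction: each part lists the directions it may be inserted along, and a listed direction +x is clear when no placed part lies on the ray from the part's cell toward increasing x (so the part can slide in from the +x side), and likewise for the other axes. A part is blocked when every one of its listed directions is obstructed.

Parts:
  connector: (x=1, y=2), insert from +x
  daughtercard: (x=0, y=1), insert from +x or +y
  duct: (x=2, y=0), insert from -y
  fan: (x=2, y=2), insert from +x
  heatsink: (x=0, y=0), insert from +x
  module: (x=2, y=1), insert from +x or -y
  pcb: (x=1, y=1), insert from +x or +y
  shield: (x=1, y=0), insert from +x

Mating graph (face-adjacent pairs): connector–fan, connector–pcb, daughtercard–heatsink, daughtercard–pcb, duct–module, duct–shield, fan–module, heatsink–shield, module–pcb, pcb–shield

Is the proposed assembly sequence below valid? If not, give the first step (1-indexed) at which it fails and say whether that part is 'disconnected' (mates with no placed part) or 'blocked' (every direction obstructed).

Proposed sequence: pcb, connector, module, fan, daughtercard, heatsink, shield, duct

Valid

1. pcb@(1, 1) [+x clear] — {pcb}
2. connector@(1, 2) [+x clear] — {connector, pcb}
3. module@(2, 1) [+x clear] — {connector, module, pcb}
4. fan@(2, 2) [+x clear] — {connector, fan, module, pcb}
5. daughtercard@(0, 1) [+y clear] — {connector, daughtercard, fan, module, pcb}
6. heatsink@(0, 0) [+x clear] — {connector, daughtercard, fan, heatsink, module, pcb}
7. shield@(1, 0) [+x clear] — {connector, daughtercard, fan, heatsink, module, pcb, shield}
8. duct@(2, 0) [-y clear] — {connector, daughtercard, duct, fan, heatsink, module, pcb, shield}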